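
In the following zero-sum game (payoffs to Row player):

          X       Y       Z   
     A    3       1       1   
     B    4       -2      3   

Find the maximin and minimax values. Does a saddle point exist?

Maximin = 1, Minimax = 1, Saddle: True

Work:
Row minimums: [1, -2] → maximin = 1
Column maximums: [4, 1, 3] → minimax = 1
Saddle point exists! Game value = 1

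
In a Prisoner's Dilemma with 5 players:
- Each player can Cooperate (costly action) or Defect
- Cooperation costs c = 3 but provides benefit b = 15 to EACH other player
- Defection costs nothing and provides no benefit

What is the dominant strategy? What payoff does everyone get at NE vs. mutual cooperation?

Dominant: Defect; NE payoff = 0; Coop payoff = 57

Work:
Defect dominates (saves cost c = 3, benefit to others is external)
NE: All defect → everyone gets 0
If all cooperate: each receives (4)×15 - 3 = 57
Social dilemma: 57 > 0 but NE gives 0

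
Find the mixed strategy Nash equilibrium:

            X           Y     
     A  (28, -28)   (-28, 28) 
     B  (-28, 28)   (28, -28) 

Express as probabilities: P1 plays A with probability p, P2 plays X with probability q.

p = 0.5, q = 0.5

Work:
Find probabilities that make opponent indifferent:
P2 chooses q to make P1 indifferent between A and B
P1 chooses p to make P2 indifferent between X and Y
Mixed NE: P1 plays (A: 0.5, B: 0.5), P2 plays (X: 0.5, Y: 0.5)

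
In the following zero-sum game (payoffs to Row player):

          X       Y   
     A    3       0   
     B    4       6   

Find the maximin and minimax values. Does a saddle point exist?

Maximin = 4, Minimax = 4, Saddle: True

Work:
Row minimums: [0, 4] → maximin = 4
Column maximums: [4, 6] → minimax = 4
Saddle point exists! Game value = 4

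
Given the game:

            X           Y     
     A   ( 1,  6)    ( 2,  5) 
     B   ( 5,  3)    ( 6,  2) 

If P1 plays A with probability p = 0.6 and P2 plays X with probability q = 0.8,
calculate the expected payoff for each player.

E[P1] = 2.8, E[P2] = 4.6

Work:
E[P1] = p·q·π₁(A,X) + p·(1-q)·π₁(A,Y) + (1-p)·q·π₁(B,X) + (1-p)·(1-q)·π₁(B,Y)
= 0.6·0.8·1 + 0.6·0.2·2 + 0.4·0.8·5 + 0.4·0.2·6
= 2.8

E[P2] = 4.6 (similar calculation)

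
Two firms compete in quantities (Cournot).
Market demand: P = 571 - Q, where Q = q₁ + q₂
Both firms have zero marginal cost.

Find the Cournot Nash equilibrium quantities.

q₁* = q₂* = 190.33; P* = 190.33

Work:
Profit: π_i = P·q_i = (a - q_i - q_j)·q_i
FOC: ∂π_i/∂q_i = a - 2q_i - q_j = 0
Reaction function: q_i = (571 - q_j)/2
Symmetry: q* = 571/3 = 190.33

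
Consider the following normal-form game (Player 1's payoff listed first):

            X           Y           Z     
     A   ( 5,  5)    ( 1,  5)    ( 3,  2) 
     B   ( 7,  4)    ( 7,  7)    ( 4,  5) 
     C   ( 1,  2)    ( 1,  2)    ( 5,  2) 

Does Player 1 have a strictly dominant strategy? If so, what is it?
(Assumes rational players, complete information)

No strictly dominant strategy exists for Player 1

Work:
A strategy strictly dominates another if it gives a strictly higher payoff against every opponent action. Compare each pair of P1's strategies column-by-column:
  A vs B: [5 vs 7, 1 vs 7, 3 vs 4] → A does not strictly dominate B (column X: 5 ≤ 7)
  A vs C: [5 vs 1, 1 vs 1, 3 vs 5] → A does not strictly dominate C (column Y: 1 ≤ 1)
  B vs A: [7 vs 5, 7 vs 1, 4 vs 3] → B strictly dominates A
  B vs C: [7 vs 1, 7 vs 1, 4 vs 5] → B does not strictly dominate C (column Z: 4 ≤ 5)
  C vs A: [1 vs 5, 1 vs 1, 5 vs 3] → C does not strictly dominate A (column X: 1 ≤ 5)
  C vs B: [1 vs 7, 1 vs 7, 5 vs 4] → C does not strictly dominate B (column X: 1 ≤ 7)
No single strategy strictly dominates all others → no strictly dominant strategy.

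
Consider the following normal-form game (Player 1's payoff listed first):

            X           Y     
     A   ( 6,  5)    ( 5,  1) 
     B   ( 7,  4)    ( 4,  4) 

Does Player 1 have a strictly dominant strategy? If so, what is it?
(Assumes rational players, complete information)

No strictly dominant strategy exists for Player 1

Work:
A strategy strictly dominates another if it gives a strictly higher payoff against every opponent action. Compare each pair of P1's strategies column-by-column:
  A vs B: [6 vs 7, 5 vs 4] → A does not strictly dominate B (column X: 6 ≤ 7)
  B vs A: [7 vs 6, 4 vs 5] → B does not strictly dominate A (column Y: 4 ≤ 5)
No single strategy strictly dominates all others → no strictly dominant strategy.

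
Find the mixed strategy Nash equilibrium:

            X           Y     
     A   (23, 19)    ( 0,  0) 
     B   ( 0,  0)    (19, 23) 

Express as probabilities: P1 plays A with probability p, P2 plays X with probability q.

p = 0.5476, q = 0.4524

Work:
Find probabilities that make opponent indifferent:
P2 chooses q to make P1 indifferent between A and B
P1 chooses p to make P2 indifferent between X and Y
Mixed NE: P1 plays (A: 0.5476, B: 0.4524), P2 plays (X: 0.4524, Y: 0.5476)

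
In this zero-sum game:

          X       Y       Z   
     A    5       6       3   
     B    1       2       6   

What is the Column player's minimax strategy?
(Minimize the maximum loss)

Column should play X, value = 5

Work:
Column player minimizes Row's maximum payoff:
Column X: max payoff to Row = 5
Column Y: max payoff to Row = 6
Column Z: max payoff to Row = 6
Minimum is 5, achieved by column X.
Minimax strategy: X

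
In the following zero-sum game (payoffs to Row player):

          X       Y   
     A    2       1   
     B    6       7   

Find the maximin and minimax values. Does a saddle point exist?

Maximin = 6, Minimax = 6, Saddle: True

Work:
Row minimums: [1, 6] → maximin = 6
Column maximums: [6, 7] → minimax = 6
Saddle point exists! Game value = 6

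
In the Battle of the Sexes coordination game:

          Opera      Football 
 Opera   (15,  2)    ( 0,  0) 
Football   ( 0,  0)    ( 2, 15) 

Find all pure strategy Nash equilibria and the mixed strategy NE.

Pure NE: (Opera, Opera) and (Football, Football); Mixed NE: p = 0.8824, q = 0.1176

Work:
Check pure NE:
(Opera, Opera): (15, 2) - no unilateral deviation beneficial
(Football, Football): (2, 15) - no unilateral deviation beneficial
Mixed NE: P1 plays Opera with p = 0.8824, P2 plays Opera with q = 0.1176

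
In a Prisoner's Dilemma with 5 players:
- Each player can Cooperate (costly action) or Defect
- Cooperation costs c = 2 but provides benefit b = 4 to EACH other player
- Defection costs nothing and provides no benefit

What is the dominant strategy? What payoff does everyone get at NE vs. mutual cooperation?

Dominant: Defect; NE payoff = 0; Coop payoff = 14

Work:
Defect dominates (saves cost c = 2, benefit to others is external)
NE: All defect → everyone gets 0
If all cooperate: each receives (4)×4 - 2 = 14
Social dilemma: 14 > 0 but NE gives 0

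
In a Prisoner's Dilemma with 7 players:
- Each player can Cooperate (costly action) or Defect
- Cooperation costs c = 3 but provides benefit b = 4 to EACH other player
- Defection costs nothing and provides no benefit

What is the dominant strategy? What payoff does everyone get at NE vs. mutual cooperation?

Dominant: Defect; NE payoff = 0; Coop payoff = 21

Work:
Defect dominates (saves cost c = 3, benefit to others is external)
NE: All defect → everyone gets 0
If all cooperate: each receives (6)×4 - 3 = 21
Social dilemma: 21 > 0 but NE gives 0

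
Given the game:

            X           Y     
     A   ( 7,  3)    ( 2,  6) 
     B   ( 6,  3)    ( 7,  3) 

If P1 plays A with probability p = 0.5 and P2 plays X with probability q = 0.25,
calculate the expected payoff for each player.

E[P1] = 5.0, E[P2] = 4.125

Work:
E[P1] = p·q·π₁(A,X) + p·(1-q)·π₁(A,Y) + (1-p)·q·π₁(B,X) + (1-p)·(1-q)·π₁(B,Y)
= 0.5·0.25·7 + 0.5·0.75·2 + 0.5·0.25·6 + 0.5·0.75·7
= 5.0

E[P2] = 4.125 (similar calculation)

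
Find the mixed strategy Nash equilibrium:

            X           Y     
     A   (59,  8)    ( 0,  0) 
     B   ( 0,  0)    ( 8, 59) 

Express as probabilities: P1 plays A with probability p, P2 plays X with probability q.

p = 0.8806, q = 0.1194

Work:
Find probabilities that make opponent indifferent:
P2 chooses q to make P1 indifferent between A and B
P1 chooses p to make P2 indifferent between X and Y
Mixed NE: P1 plays (A: 0.8806, B: 0.1194), P2 plays (X: 0.1194, Y: 0.8806)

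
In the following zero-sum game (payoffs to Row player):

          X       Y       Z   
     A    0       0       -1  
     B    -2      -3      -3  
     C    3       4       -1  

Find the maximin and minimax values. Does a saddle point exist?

Maximin = -1, Minimax = -1, Saddle: True

Work:
Row minimums: [-1, -3, -1] → maximin = -1
Column maximums: [3, 4, -1] → minimax = -1
Saddle point exists! Game value = -1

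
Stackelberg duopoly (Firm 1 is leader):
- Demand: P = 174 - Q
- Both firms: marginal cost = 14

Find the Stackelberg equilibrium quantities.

q₁* (leader) = 80.0, q₂* (follower) = 40.0

Work:
Follower's reaction: q₂ = (a - c - q₁)/2
Leader substitutes: π₁ = q₁·(a - q₁ - (a-c-q₁)/2 - c)
FOC: q₁* = (174 - 14)/2 = 80.00
Then: q₂* = (174 - 14 - 80.0)/2 = 40.00
Leader has first-mover advantage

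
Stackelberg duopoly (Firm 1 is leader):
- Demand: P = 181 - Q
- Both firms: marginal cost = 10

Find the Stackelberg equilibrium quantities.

q₁* (leader) = 85.5, q₂* (follower) = 42.75

Work:
Follower's reaction: q₂ = (a - c - q₁)/2
Leader substitutes: π₁ = q₁·(a - q₁ - (a-c-q₁)/2 - c)
FOC: q₁* = (181 - 10)/2 = 85.50
Then: q₂* = (181 - 10 - 85.5)/2 = 42.75
Leader has first-mover advantage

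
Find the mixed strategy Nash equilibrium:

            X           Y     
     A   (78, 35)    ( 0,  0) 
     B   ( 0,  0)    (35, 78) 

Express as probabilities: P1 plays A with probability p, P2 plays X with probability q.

p = 0.6903, q = 0.3097

Work:
Find probabilities that make opponent indifferent:
P2 chooses q to make P1 indifferent between A and B
P1 chooses p to make P2 indifferent between X and Y
Mixed NE: P1 plays (A: 0.6903, B: 0.3097), P2 plays (X: 0.3097, Y: 0.6903)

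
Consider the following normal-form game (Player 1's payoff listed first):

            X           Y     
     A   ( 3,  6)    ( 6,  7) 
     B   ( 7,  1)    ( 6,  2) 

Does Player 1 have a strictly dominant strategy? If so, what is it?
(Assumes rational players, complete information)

No strictly dominant strategy exists for Player 1

Work:
A strategy strictly dominates another if it gives a strictly higher payoff against every opponent action. Compare each pair of P1's strategies column-by-column:
  A vs B: [3 vs 7, 6 vs 6] → A does not strictly dominate B (column X: 3 ≤ 7)
  B vs A: [7 vs 3, 6 vs 6] → B does not strictly dominate A (column Y: 6 ≤ 6)
No single strategy strictly dominates all others → no strictly dominant strategy.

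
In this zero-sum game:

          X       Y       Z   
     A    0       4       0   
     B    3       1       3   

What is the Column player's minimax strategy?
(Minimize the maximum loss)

Column should play X or Z (all achieve the minimum), value = 3

Work:
Column player minimizes Row's maximum payoff:
Column X: max payoff to Row = 3
Column Y: max payoff to Row = 4
Column Z: max payoff to Row = 3
Minimum is 3, achieved by columns X, Z (tied).
Each of X or Z is a minimax strategy.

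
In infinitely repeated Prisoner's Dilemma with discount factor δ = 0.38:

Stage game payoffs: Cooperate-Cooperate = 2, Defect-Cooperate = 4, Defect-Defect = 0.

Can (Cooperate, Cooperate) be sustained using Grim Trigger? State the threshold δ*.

δ* = 0.5; since δ = 0.38 < 0.5, cooperation cannot be sustained

Work:
For Grim Trigger:
Cooperate forever: 2/(1-δ)
Defect then punished: 4 + 0·δ/(1-δ)
Need: 2/(1-δ) ≥ 4 + 0·δ/(1-δ)
Solving: δ ≥ (T-R)/(T-P) = (4-2)/(4-0) = 0.5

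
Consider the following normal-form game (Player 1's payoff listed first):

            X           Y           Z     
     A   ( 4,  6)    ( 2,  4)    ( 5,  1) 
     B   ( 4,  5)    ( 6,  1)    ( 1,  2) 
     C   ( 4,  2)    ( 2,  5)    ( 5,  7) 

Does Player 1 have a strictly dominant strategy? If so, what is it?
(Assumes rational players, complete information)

No strictly dominant strategy exists for Player 1

Work:
A strategy strictly dominates another if it gives a strictly higher payoff against every opponent action. Compare each pair of P1's strategies column-by-column:
  A vs B: [4 vs 4, 2 vs 6, 5 vs 1] → A does not strictly dominate B (column X: 4 ≤ 4)
  A vs C: [4 vs 4, 2 vs 2, 5 vs 5] → A does not strictly dominate C (column X: 4 ≤ 4)
  B vs A: [4 vs 4, 6 vs 2, 1 vs 5] → B does not strictly dominate A (column X: 4 ≤ 4)
  B vs C: [4 vs 4, 6 vs 2, 1 vs 5] → B does not strictly dominate C (column X: 4 ≤ 4)
  C vs A: [4 vs 4, 2 vs 2, 5 vs 5] → C does not strictly dominate A (column X: 4 ≤ 4)
  C vs B: [4 vs 4, 2 vs 6, 5 vs 1] → C does not strictly dominate B (column X: 4 ≤ 4)
No single strategy strictly dominates all others → no strictly dominant strategy.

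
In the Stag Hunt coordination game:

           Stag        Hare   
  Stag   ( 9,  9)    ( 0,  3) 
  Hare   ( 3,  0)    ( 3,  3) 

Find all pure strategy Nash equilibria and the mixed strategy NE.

Pure NE: (Stag, Stag) and (Hare, Hare); Mixed NE: p = 0.3333, q = 0.3333

Work:
Check pure NE:
(Stag, Stag): (9, 9) - no unilateral deviation beneficial
(Hare, Hare): (3, 3) - no unilateral deviation beneficial
Mixed NE: P1 plays Stag with p = 0.3333, P2 plays Stag with q = 0.3333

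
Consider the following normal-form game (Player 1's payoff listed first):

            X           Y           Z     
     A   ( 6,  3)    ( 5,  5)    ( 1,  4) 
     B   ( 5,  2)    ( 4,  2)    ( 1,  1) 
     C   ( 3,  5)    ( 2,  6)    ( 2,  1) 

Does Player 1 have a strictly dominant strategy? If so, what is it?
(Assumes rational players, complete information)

No strictly dominant strategy exists for Player 1

Work:
A strategy strictly dominates another if it gives a strictly higher payoff against every opponent action. Compare each pair of P1's strategies column-by-column:
  A vs B: [6 vs 5, 5 vs 4, 1 vs 1] → A does not strictly dominate B (column Z: 1 ≤ 1)
  A vs C: [6 vs 3, 5 vs 2, 1 vs 2] → A does not strictly dominate C (column Z: 1 ≤ 2)
  B vs A: [5 vs 6, 4 vs 5, 1 vs 1] → B does not strictly dominate A (column X: 5 ≤ 6)
  B vs C: [5 vs 3, 4 vs 2, 1 vs 2] → B does not strictly dominate C (column Z: 1 ≤ 2)
  C vs A: [3 vs 6, 2 vs 5, 2 vs 1] → C does not strictly dominate A (column X: 3 ≤ 6)
  C vs B: [3 vs 5, 2 vs 4, 2 vs 1] → C does not strictly dominate B (column X: 3 ≤ 5)
No single strategy strictly dominates all others → no strictly dominant strategy.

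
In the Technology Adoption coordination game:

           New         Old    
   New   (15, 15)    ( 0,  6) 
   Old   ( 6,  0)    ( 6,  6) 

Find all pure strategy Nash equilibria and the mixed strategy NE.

Pure NE: (New, New) and (Old, Old); Mixed NE: p = 0.4, q = 0.4

Work:
Check pure NE:
(New, New): (15, 15) - no unilateral deviation beneficial
(Old, Old): (6, 6) - no unilateral deviation beneficial
Mixed NE: P1 plays New with p = 0.4, P2 plays New with q = 0.4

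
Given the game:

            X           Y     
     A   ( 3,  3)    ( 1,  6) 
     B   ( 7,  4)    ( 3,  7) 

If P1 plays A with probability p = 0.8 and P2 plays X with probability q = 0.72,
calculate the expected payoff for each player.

E[P1] = 3.128, E[P2] = 4.04

Work:
E[P1] = p·q·π₁(A,X) + p·(1-q)·π₁(A,Y) + (1-p)·q·π₁(B,X) + (1-p)·(1-q)·π₁(B,Y)
= 0.8·0.72·3 + 0.8·0.28·1 + 0.2·0.72·7 + 0.2·0.28·3
= 3.128

E[P2] = 4.04 (similar calculation)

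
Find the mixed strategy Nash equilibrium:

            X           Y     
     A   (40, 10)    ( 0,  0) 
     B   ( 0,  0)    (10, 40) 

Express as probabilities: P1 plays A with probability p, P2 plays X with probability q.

p = 0.8, q = 0.2

Work:
Find probabilities that make opponent indifferent:
P2 chooses q to make P1 indifferent between A and B
P1 chooses p to make P2 indifferent between X and Y
Mixed NE: P1 plays (A: 0.8, B: 0.2), P2 plays (X: 0.2, Y: 0.8)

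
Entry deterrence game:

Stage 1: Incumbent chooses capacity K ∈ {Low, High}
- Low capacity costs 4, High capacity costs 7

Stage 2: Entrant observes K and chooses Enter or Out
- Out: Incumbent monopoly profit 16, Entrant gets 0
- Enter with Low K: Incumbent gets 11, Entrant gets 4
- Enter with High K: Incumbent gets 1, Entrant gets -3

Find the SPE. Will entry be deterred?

SPE: (High, Enter|Low, Out|High); Entry deterred. Incumbent net profit = 9

Work:
After Low K: Entrant enters (4 > 0)
After High K: Entrant stays out (-3 < 0)
Incumbent: Low → 11−4=7, High → 16−7=9
Incumbent chooses High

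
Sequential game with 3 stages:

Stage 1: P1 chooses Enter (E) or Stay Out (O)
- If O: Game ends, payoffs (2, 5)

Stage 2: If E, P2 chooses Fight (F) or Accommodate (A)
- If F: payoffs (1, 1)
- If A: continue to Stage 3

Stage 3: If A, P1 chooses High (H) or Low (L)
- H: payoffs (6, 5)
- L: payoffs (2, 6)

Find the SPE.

SPE: (E, A, H); Outcome (6, 5)

Work:
Stage 3: P1 chooses H (6 vs 2)
Stage 2: P2: F->1, A->5 (anticipating H). Choose A
Stage 1: P1: O->2, E->6 (anticipating A, H). Choose E
SPE path: E -> A -> H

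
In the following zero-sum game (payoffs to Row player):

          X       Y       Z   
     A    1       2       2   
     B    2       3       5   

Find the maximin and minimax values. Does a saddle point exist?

Maximin = 2, Minimax = 2, Saddle: True

Work:
Row minimums: [1, 2] → maximin = 2
Column maximums: [2, 3, 5] → minimax = 2
Saddle point exists! Game value = 2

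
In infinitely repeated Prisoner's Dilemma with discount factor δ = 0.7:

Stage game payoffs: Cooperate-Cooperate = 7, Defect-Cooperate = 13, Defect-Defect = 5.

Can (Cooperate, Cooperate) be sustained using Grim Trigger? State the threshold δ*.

δ* = 0.75; since δ = 0.7 < 0.75, cooperation cannot be sustained

Work:
For Grim Trigger:
Cooperate forever: 7/(1-δ)
Defect then punished: 13 + 5·δ/(1-δ)
Need: 7/(1-δ) ≥ 13 + 5·δ/(1-δ)
Solving: δ ≥ (T-R)/(T-P) = (13-7)/(13-5) = 0.75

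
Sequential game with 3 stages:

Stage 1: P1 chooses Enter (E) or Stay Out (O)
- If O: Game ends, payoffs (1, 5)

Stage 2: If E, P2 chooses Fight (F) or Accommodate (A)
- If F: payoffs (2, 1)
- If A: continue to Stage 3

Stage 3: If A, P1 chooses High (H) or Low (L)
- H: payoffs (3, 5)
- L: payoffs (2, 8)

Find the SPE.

SPE: (E, A, H); Outcome (3, 5)

Work:
Stage 3: P1 chooses H (3 vs 2)
Stage 2: P2: F->1, A->5 (anticipating H). Choose A
Stage 1: P1: O->1, E->3 (anticipating A, H). Choose E
SPE path: E -> A -> H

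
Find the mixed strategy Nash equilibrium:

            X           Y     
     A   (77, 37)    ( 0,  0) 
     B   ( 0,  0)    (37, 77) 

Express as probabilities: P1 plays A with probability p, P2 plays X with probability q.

p = 0.6754, q = 0.3246

Work:
Find probabilities that make opponent indifferent:
P2 chooses q to make P1 indifferent between A and B
P1 chooses p to make P2 indifferent between X and Y
Mixed NE: P1 plays (A: 0.6754, B: 0.3246), P2 plays (X: 0.3246, Y: 0.6754)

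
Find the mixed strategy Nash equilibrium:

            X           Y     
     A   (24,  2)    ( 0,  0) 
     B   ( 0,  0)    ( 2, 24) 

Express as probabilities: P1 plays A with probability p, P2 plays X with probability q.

p = 0.9231, q = 0.0769

Work:
Find probabilities that make opponent indifferent:
P2 chooses q to make P1 indifferent between A and B
P1 chooses p to make P2 indifferent between X and Y
Mixed NE: P1 plays (A: 0.9231, B: 0.0769), P2 plays (X: 0.0769, Y: 0.9231)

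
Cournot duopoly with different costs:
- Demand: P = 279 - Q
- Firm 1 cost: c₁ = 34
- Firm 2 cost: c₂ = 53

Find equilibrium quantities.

q₁* = 88.0, q₂* = 69.0

Work:
Reaction: q₁ = (279 - 34 - q₂)/2
Reaction: q₂ = (279 - 53 - q₁)/2
Solve simultaneously:
q₁* = (279 - 2×34 + 53)/3 = 88.0
q₂* = (279 - 2×53 + 34)/3 = 69.0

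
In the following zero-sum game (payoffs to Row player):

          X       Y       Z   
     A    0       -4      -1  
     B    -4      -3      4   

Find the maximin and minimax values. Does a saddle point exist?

Maximin = -4, Minimax = -3, Saddle: False

Work:
Row minimums: [-4, -4] → maximin = -4
Column maximums: [0, -3, 4] → minimax = -3
No saddle point (maximin ≠ minimax). Mixed strategy needed.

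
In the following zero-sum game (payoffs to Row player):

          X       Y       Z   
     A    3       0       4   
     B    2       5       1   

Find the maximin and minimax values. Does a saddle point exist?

Maximin = 1, Minimax = 3, Saddle: False

Work:
Row minimums: [0, 1] → maximin = 1
Column maximums: [3, 5, 4] → minimax = 3
No saddle point (maximin ≠ minimax). Mixed strategy needed.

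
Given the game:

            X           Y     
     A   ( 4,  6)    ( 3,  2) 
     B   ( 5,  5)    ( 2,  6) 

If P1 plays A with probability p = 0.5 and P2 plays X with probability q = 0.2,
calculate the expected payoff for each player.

E[P1] = 2.9, E[P2] = 4.3

Work:
E[P1] = p·q·π₁(A,X) + p·(1-q)·π₁(A,Y) + (1-p)·q·π₁(B,X) + (1-p)·(1-q)·π₁(B,Y)
= 0.5·0.2·4 + 0.5·0.8·3 + 0.5·0.2·5 + 0.5·0.8·2
= 2.9

E[P2] = 4.3 (similar calculation)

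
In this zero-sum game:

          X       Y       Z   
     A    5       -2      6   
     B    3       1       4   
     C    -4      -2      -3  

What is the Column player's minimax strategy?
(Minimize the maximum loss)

Column should play Y, value = 1

Work:
Column player minimizes Row's maximum payoff:
Column X: max payoff to Row = 5
Column Y: max payoff to Row = 1
Column Z: max payoff to Row = 6
Minimum is 1, achieved by column Y.
Minimax strategy: Y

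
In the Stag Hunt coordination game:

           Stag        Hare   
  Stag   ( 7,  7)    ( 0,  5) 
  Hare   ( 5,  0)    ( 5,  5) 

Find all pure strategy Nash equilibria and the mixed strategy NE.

Pure NE: (Stag, Stag) and (Hare, Hare); Mixed NE: p = 0.7143, q = 0.7143

Work:
Check pure NE:
(Stag, Stag): (7, 7) - no unilateral deviation beneficial
(Hare, Hare): (5, 5) - no unilateral deviation beneficial
Mixed NE: P1 plays Stag with p = 0.7143, P2 plays Stag with q = 0.7143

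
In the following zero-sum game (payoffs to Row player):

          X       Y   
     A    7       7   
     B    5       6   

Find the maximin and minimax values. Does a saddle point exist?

Maximin = 7, Minimax = 7, Saddle: True

Work:
Row minimums: [7, 5] → maximin = 7
Column maximums: [7, 7] → minimax = 7
Saddle point exists! Game value = 7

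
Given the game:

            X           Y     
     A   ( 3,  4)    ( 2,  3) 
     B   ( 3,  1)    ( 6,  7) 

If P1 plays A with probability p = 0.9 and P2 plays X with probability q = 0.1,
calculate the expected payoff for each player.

E[P1] = 2.46, E[P2] = 3.43

Work:
E[P1] = p·q·π₁(A,X) + p·(1-q)·π₁(A,Y) + (1-p)·q·π₁(B,X) + (1-p)·(1-q)·π₁(B,Y)
= 0.9·0.1·3 + 0.9·0.9·2 + 0.1·0.1·3 + 0.1·0.9·6
= 2.46

E[P2] = 3.43 (similar calculation)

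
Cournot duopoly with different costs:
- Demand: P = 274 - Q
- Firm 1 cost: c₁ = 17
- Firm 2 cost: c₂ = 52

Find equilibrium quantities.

q₁* = 97.33, q₂* = 62.33

Work:
Reaction: q₁ = (274 - 17 - q₂)/2
Reaction: q₂ = (274 - 52 - q₁)/2
Solve simultaneously:
q₁* = (274 - 2×17 + 52)/3 = 97.33
q₂* = (274 - 2×52 + 17)/3 = 62.33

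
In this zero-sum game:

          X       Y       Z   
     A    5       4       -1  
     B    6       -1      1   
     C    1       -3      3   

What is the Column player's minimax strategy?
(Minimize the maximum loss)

Column should play Z, value = 3

Work:
Column player minimizes Row's maximum payoff:
Column X: max payoff to Row = 6
Column Y: max payoff to Row = 4
Column Z: max payoff to Row = 3
Minimum is 3, achieved by column Z.
Minimax strategy: Z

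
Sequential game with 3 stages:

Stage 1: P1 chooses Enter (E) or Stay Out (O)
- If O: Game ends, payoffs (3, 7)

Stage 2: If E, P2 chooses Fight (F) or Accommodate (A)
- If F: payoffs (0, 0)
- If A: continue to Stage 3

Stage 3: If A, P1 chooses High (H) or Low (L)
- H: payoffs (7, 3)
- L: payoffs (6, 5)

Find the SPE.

SPE: (E, A, H); Outcome (7, 3)

Work:
Stage 3: P1 chooses H (7 vs 6)
Stage 2: P2: F->0, A->3 (anticipating H). Choose A
Stage 1: P1: O->3, E->7 (anticipating A, H). Choose E
SPE path: E -> A -> H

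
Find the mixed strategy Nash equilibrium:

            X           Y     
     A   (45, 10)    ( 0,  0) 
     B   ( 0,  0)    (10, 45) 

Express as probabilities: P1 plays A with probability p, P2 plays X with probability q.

p = 0.8182, q = 0.1818

Work:
Find probabilities that make opponent indifferent:
P2 chooses q to make P1 indifferent between A and B
P1 chooses p to make P2 indifferent between X and Y
Mixed NE: P1 plays (A: 0.8182, B: 0.1818), P2 plays (X: 0.1818, Y: 0.8182)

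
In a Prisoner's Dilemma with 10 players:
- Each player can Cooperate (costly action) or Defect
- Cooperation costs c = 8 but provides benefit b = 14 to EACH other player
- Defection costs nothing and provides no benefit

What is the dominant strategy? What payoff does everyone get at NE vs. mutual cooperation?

Dominant: Defect; NE payoff = 0; Coop payoff = 118

Work:
Defect dominates (saves cost c = 8, benefit to others is external)
NE: All defect → everyone gets 0
If all cooperate: each receives (9)×14 - 8 = 118
Social dilemma: 118 > 0 but NE gives 0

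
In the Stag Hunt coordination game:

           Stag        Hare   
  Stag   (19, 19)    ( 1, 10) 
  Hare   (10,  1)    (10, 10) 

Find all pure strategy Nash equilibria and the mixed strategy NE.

Pure NE: (Stag, Stag) and (Hare, Hare); Mixed NE: p = 0.5, q = 0.5

Work:
Check pure NE:
(Stag, Stag): (19, 19) - no unilateral deviation beneficial
(Hare, Hare): (10, 10) - no unilateral deviation beneficial
Mixed NE: P1 plays Stag with p = 0.5, P2 plays Stag with q = 0.5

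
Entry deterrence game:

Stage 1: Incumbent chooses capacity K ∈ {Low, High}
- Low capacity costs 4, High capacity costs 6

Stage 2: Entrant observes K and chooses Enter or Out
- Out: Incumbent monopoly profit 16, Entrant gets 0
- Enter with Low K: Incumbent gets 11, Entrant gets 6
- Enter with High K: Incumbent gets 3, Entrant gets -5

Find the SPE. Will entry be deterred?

SPE: (High, Enter|Low, Out|High); Entry deterred. Incumbent net profit = 10

Work:
After Low K: Entrant enters (6 > 0)
After High K: Entrant stays out (-5 < 0)
Incumbent: Low → 11−4=7, High → 16−6=10
Incumbent chooses High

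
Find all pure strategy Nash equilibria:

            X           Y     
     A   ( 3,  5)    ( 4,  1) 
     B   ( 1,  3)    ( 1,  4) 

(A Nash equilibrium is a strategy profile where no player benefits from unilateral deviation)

Nash equilibrium: (A, X)

Work:
Best responses:
  P1 vs X: payoffs [3, 1] → best response A (payoff 3)
  P1 vs Y: payoffs [4, 1] → best response A (payoff 4)
  P2 vs A: payoffs [5, 1] → best response X (payoff 5)
  P2 vs B: payoffs [3, 4] → best response Y (payoff 4)
Mutual best responses: (A,X) → Nash equilibria.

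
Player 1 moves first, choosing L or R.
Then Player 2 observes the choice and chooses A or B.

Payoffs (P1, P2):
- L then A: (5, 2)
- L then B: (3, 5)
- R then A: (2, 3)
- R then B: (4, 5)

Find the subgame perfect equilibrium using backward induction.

P1 plays R, P2 plays B after L and B after R; Payoff (4, 5)

Work:
Backward induction:
After L: P2 chooses B → P1 gets 3
After R: P2 chooses B → P1 gets 4
P1 chooses R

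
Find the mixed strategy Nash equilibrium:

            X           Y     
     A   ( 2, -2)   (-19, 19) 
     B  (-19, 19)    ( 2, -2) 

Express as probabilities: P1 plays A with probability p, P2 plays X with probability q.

p = 0.5, q = 0.5

Work:
Find probabilities that make opponent indifferent:
P2 chooses q to make P1 indifferent between A and B
P1 chooses p to make P2 indifferent between X and Y
Mixed NE: P1 plays (A: 0.5, B: 0.5), P2 plays (X: 0.5, Y: 0.5)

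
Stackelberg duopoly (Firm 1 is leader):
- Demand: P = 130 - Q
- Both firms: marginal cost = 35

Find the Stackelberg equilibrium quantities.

q₁* (leader) = 47.5, q₂* (follower) = 23.75

Work:
Follower's reaction: q₂ = (a - c - q₁)/2
Leader substitutes: π₁ = q₁·(a - q₁ - (a-c-q₁)/2 - c)
FOC: q₁* = (130 - 35)/2 = 47.50
Then: q₂* = (130 - 35 - 47.5)/2 = 23.75
Leader has first-mover advantage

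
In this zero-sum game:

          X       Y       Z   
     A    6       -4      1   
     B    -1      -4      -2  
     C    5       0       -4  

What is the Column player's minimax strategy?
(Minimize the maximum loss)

Column should play Y, value = 0

Work:
Column player minimizes Row's maximum payoff:
Column X: max payoff to Row = 6
Column Y: max payoff to Row = 0
Column Z: max payoff to Row = 1
Minimum is 0, achieved by column Y.
Minimax strategy: Y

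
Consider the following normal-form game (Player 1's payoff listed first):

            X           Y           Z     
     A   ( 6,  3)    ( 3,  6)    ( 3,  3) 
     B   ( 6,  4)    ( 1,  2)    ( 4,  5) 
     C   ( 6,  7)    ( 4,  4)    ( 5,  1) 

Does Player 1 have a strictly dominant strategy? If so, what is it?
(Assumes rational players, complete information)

No strictly dominant strategy exists for Player 1

Work:
A strategy strictly dominates another if it gives a strictly higher payoff against every opponent action. Compare each pair of P1's strategies column-by-column:
  A vs B: [6 vs 6, 3 vs 1, 3 vs 4] → A does not strictly dominate B (column X: 6 ≤ 6)
  A vs C: [6 vs 6, 3 vs 4, 3 vs 5] → A does not strictly dominate C (column X: 6 ≤ 6)
  B vs A: [6 vs 6, 1 vs 3, 4 vs 3] → B does not strictly dominate A (column X: 6 ≤ 6)
  B vs C: [6 vs 6, 1 vs 4, 4 vs 5] → B does not strictly dominate C (column X: 6 ≤ 6)
  C vs A: [6 vs 6, 4 vs 3, 5 vs 3] → C does not strictly dominate A (column X: 6 ≤ 6)
  C vs B: [6 vs 6, 4 vs 1, 5 vs 4] → C does not strictly dominate B (column X: 6 ≤ 6)
No single strategy strictly dominates all others → no strictly dominant strategy.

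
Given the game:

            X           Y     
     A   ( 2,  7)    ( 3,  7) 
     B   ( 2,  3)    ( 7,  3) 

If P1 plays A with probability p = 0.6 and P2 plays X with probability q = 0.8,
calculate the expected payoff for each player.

E[P1] = 2.52, E[P2] = 5.4

Work:
E[P1] = p·q·π₁(A,X) + p·(1-q)·π₁(A,Y) + (1-p)·q·π₁(B,X) + (1-p)·(1-q)·π₁(B,Y)
= 0.6·0.8·2 + 0.6·0.2·3 + 0.4·0.8·2 + 0.4·0.2·7
= 2.52

E[P2] = 5.4 (similar calculation)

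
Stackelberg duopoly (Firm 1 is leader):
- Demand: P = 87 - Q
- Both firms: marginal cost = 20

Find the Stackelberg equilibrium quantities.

q₁* (leader) = 33.5, q₂* (follower) = 16.75

Work:
Follower's reaction: q₂ = (a - c - q₁)/2
Leader substitutes: π₁ = q₁·(a - q₁ - (a-c-q₁)/2 - c)
FOC: q₁* = (87 - 20)/2 = 33.50
Then: q₂* = (87 - 20 - 33.5)/2 = 16.75
Leader has first-mover advantage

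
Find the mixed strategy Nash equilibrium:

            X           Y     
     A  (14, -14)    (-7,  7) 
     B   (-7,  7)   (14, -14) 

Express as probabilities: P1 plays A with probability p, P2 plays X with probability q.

p = 0.5, q = 0.5

Work:
Find probabilities that make opponent indifferent:
P2 chooses q to make P1 indifferent between A and B
P1 chooses p to make P2 indifferent between X and Y
Mixed NE: P1 plays (A: 0.5, B: 0.5), P2 plays (X: 0.5, Y: 0.5)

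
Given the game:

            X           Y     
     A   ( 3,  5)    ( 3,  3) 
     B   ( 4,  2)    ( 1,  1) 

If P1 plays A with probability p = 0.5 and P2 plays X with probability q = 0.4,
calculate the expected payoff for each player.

E[P1] = 2.6, E[P2] = 2.6

Work:
E[P1] = p·q·π₁(A,X) + p·(1-q)·π₁(A,Y) + (1-p)·q·π₁(B,X) + (1-p)·(1-q)·π₁(B,Y)
= 0.5·0.4·3 + 0.5·0.6·3 + 0.5·0.4·4 + 0.5·0.6·1
= 2.6

E[P2] = 2.6 (similar calculation)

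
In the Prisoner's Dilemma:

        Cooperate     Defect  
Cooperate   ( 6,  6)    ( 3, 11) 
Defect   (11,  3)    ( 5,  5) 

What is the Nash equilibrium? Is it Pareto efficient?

(Defect, Defect) is NE; not Pareto efficient

Work:
Defect dominates Cooperate for both players:
If P2 cooperates: Defect (11) > Cooperate (6)
If P2 defects: Defect (5) > Cooperate (3)
NE: (Defect, Defect) with payoff (5, 5)
But (Cooperate, Cooperate) = (6, 6) Pareto dominates (5, 5)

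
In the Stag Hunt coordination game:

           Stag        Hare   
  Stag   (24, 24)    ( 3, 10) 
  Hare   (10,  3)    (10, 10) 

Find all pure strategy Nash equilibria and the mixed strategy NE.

Pure NE: (Stag, Stag) and (Hare, Hare); Mixed NE: p = 0.3333, q = 0.3333

Work:
Check pure NE:
(Stag, Stag): (24, 24) - no unilateral deviation beneficial
(Hare, Hare): (10, 10) - no unilateral deviation beneficial
Mixed NE: P1 plays Stag with p = 0.3333, P2 plays Stag with q = 0.3333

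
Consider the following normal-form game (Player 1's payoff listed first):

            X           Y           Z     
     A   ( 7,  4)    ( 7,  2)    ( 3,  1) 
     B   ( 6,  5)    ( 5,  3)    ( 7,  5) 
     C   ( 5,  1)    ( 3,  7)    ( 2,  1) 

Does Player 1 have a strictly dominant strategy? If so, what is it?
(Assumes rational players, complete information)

No strictly dominant strategy exists for Player 1

Work:
A strategy strictly dominates another if it gives a strictly higher payoff against every opponent action. Compare each pair of P1's strategies column-by-column:
  A vs B: [7 vs 6, 7 vs 5, 3 vs 7] → A does not strictly dominate B (column Z: 3 ≤ 7)
  A vs C: [7 vs 5, 7 vs 3, 3 vs 2] → A strictly dominates C
  B vs A: [6 vs 7, 5 vs 7, 7 vs 3] → B does not strictly dominate A (column X: 6 ≤ 7)
  B vs C: [6 vs 5, 5 vs 3, 7 vs 2] → B strictly dominates C
  C vs A: [5 vs 7, 3 vs 7, 2 vs 3] → C does not strictly dominate A (column X: 5 ≤ 7)
  C vs B: [5 vs 6, 3 vs 5, 2 vs 7] → C does not strictly dominate B (column X: 5 ≤ 6)
No single strategy strictly dominates all others → no strictly dominant strategy.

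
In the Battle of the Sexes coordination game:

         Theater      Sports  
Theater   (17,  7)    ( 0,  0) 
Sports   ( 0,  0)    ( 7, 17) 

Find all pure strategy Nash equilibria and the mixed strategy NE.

Pure NE: (Theater, Theater) and (Sports, Sports); Mixed NE: p = 0.7083, q = 0.2917

Work:
Check pure NE:
(Theater, Theater): (17, 7) - no unilateral deviation beneficial
(Sports, Sports): (7, 17) - no unilateral deviation beneficial
Mixed NE: P1 plays Theater with p = 0.7083, P2 plays Theater with q = 0.2917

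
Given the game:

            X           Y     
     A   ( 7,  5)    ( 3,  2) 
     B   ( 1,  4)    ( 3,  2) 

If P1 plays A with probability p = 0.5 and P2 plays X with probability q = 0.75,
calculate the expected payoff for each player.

E[P1] = 3.75, E[P2] = 3.875

Work:
E[P1] = p·q·π₁(A,X) + p·(1-q)·π₁(A,Y) + (1-p)·q·π₁(B,X) + (1-p)·(1-q)·π₁(B,Y)
= 0.5·0.75·7 + 0.5·0.25·3 + 0.5·0.75·1 + 0.5·0.25·3
= 3.75

E[P2] = 3.875 (similar calculation)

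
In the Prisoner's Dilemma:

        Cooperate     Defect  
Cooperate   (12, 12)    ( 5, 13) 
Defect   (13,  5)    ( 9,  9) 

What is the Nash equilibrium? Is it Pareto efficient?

(Defect, Defect) is NE; not Pareto efficient

Work:
Defect dominates Cooperate for both players:
If P2 cooperates: Defect (13) > Cooperate (12)
If P2 defects: Defect (9) > Cooperate (5)
NE: (Defect, Defect) with payoff (9, 9)
But (Cooperate, Cooperate) = (12, 12) Pareto dominates (9, 9)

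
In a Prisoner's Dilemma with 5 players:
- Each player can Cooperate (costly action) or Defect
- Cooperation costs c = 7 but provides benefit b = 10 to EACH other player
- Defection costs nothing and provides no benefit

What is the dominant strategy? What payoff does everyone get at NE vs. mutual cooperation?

Dominant: Defect; NE payoff = 0; Coop payoff = 33

Work:
Defect dominates (saves cost c = 7, benefit to others is external)
NE: All defect → everyone gets 0
If all cooperate: each receives (4)×10 - 7 = 33
Social dilemma: 33 > 0 but NE gives 0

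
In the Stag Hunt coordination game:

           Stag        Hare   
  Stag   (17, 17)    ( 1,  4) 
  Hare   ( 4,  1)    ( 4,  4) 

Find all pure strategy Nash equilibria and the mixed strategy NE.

Pure NE: (Stag, Stag) and (Hare, Hare); Mixed NE: p = 0.1875, q = 0.1875

Work:
Check pure NE:
(Stag, Stag): (17, 17) - no unilateral deviation beneficial
(Hare, Hare): (4, 4) - no unilateral deviation beneficial
Mixed NE: P1 plays Stag with p = 0.1875, P2 plays Stag with q = 0.1875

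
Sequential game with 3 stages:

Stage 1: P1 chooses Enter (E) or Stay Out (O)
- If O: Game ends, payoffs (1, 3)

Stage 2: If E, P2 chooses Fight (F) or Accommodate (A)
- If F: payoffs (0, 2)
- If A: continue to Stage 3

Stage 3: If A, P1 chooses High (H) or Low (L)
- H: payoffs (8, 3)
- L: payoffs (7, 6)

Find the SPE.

SPE: (E, A, H); Outcome (8, 3)

Work:
Stage 3: P1 chooses H (8 vs 7)
Stage 2: P2: F->2, A->3 (anticipating H). Choose A
Stage 1: P1: O->1, E->8 (anticipating A, H). Choose E
SPE path: E -> A -> H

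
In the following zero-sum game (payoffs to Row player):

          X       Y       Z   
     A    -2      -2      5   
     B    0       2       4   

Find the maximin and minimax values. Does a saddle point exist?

Maximin = 0, Minimax = 0, Saddle: True

Work:
Row minimums: [-2, 0] → maximin = 0
Column maximums: [0, 2, 5] → minimax = 0
Saddle point exists! Game value = 0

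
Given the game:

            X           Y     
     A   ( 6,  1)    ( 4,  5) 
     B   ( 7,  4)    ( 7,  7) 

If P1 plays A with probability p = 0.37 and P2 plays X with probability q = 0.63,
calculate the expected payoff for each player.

E[P1] = 6.3562, E[P2] = 4.1369

Work:
E[P1] = p·q·π₁(A,X) + p·(1-q)·π₁(A,Y) + (1-p)·q·π₁(B,X) + (1-p)·(1-q)·π₁(B,Y)
= 0.37·0.63·6 + 0.37·0.37·4 + 0.63·0.63·7 + 0.63·0.37·7
= 6.3562

E[P2] = 4.1369 (similar calculation)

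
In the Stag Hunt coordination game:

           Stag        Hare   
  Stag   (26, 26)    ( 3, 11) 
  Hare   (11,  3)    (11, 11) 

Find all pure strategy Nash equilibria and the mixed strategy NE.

Pure NE: (Stag, Stag) and (Hare, Hare); Mixed NE: p = 0.3478, q = 0.3478

Work:
Check pure NE:
(Stag, Stag): (26, 26) - no unilateral deviation beneficial
(Hare, Hare): (11, 11) - no unilateral deviation beneficial
Mixed NE: P1 plays Stag with p = 0.3478, P2 plays Stag with q = 0.3478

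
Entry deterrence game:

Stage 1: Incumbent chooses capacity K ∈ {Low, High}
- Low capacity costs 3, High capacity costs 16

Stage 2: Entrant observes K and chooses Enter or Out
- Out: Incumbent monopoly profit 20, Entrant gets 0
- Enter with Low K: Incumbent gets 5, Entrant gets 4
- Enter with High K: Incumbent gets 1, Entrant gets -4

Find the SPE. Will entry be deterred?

SPE: (High, Enter|Low, Out|High); Entry deterred. Incumbent net profit = 4

Work:
After Low K: Entrant enters (4 > 0)
After High K: Entrant stays out (-4 < 0)
Incumbent: Low → 5−3=2, High → 20−16=4
Incumbent chooses High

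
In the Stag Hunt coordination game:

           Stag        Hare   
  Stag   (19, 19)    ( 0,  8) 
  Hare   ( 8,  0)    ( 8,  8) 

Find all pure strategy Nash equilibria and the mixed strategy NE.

Pure NE: (Stag, Stag) and (Hare, Hare); Mixed NE: p = 0.4211, q = 0.4211

Work:
Check pure NE:
(Stag, Stag): (19, 19) - no unilateral deviation beneficial
(Hare, Hare): (8, 8) - no unilateral deviation beneficial
Mixed NE: P1 plays Stag with p = 0.4211, P2 plays Stag with q = 0.4211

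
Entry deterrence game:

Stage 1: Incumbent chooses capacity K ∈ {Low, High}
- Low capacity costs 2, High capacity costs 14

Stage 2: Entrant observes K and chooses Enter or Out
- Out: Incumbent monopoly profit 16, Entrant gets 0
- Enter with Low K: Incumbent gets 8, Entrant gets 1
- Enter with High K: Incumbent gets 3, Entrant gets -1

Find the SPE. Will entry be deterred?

SPE: (Low, Enter|Low, Out|High); Entry not deterred. Incumbent net profit = 6, Entrant gets 1

Work:
After Low K: Entrant enters (1 > 0)
After High K: Entrant stays out (-1 < 0)
Incumbent: Low → 8−2=6, High → 16−14=2
Incumbent chooses Low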